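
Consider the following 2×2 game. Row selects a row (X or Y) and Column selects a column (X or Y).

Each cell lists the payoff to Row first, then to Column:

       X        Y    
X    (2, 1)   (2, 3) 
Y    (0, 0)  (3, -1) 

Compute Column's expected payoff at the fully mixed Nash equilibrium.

1/3

First find x, the probability Row plays X, from Column's indifference between X and Y: x = 3x − (1−x), giving x = 1/3.
Since Column is indifferent in equilibrium, Column's expected payoff equals the payoff from either column against (1/3, 2/3). Using X: (1/3) = 1/3.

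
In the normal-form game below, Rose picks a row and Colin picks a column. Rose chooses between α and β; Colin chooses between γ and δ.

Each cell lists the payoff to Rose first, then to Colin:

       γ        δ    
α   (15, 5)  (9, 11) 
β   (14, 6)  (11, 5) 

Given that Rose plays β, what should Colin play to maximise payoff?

Against β, Colin earns 6 from γ and 5 from δ.
So γ is the best response.

γ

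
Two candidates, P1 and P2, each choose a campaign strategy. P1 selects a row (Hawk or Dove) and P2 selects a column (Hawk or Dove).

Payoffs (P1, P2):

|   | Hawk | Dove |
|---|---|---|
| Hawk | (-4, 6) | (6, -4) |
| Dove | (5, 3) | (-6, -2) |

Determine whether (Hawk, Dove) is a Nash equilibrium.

At (Hawk, Dove), P1 earns 6; switching to Dove would give -6, so P1 has no profitable deviation.
P2 earns -4; switching to Hawk would give 6, so P2 would deviate.
Since at least one player can profitably deviate, this is not a Nash equilibrium.

No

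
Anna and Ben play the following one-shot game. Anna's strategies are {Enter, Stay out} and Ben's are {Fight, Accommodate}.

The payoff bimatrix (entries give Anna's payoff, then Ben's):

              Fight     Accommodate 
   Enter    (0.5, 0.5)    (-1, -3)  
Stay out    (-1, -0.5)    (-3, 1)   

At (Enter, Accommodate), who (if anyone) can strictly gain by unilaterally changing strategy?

Ben

Anna at (Enter, Accommodate) earns -1; deviating to Stay out yields -3 — not better.
Ben earns -3; deviating to Fight yields 0.5 — a strict improvement.
Only Ben has a strictly profitable deviation.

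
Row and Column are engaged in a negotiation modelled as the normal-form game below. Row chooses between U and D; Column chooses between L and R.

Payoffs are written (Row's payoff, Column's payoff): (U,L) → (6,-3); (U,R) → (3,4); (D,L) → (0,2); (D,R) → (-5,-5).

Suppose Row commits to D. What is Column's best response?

L

Against D, Column earns 2 from L and -5 from R.
So L is the best response.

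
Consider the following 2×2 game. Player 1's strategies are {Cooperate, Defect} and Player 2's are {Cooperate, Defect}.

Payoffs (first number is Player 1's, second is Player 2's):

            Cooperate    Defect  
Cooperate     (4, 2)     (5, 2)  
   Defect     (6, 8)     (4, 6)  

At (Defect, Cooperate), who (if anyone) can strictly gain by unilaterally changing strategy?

Neither

Player 1 at (Defect, Cooperate) earns 6; deviating to Cooperate yields 4 — not better.
Player 2 earns 8; deviating to Defect yields 6 — not better.
Neither player can strictly improve; the profile is a Nash equilibrium.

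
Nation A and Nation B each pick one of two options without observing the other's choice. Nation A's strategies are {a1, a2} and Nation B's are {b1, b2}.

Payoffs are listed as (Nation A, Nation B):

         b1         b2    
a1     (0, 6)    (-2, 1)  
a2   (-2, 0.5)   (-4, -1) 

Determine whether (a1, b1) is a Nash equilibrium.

Yes

At (a1, b1), Nation A earns 0; switching to a2 would give -2, so Nation A has no profitable deviation.
Nation B earns 6; switching to b2 would give 1, so Nation B has no profitable deviation.
Neither player can gain by a unilateral deviation, so this profile is a Nash equilibrium.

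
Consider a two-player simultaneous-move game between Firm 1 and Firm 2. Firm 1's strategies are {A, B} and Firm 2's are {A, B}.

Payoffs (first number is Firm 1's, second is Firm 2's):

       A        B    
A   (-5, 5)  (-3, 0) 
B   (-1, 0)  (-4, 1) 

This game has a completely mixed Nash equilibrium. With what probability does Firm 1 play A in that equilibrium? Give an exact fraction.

1/6

Let r be the probability that Firm 1 plays A. In a completely mixed equilibrium, Firm 2 must be indifferent between A and B.
Firm 2's expected payoff from A is 5r; from B it is (1−r).
Setting these equal: 5r = −r + 1, so r = 1/6.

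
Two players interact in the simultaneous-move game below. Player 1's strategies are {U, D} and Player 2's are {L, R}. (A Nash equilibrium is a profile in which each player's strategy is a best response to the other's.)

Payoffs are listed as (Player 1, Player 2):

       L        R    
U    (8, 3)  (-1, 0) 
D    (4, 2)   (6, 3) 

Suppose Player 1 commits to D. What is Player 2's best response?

R

Against D, Player 2 earns 2 from L and 3 from R.
So R is the best response.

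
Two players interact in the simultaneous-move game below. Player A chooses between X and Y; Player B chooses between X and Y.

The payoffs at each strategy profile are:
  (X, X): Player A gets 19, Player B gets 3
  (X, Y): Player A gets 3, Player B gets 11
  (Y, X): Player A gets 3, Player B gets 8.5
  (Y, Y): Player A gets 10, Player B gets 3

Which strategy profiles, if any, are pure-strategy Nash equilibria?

none

(X, X): Player B prefers Y (11 > 3) — not an equilibrium.
(X, Y): Player A prefers Y (10 > 3) — not an equilibrium.
(Y, X): Player A prefers X (19 > 3) — not an equilibrium.
(Y, Y): Player B prefers X (8.5 > 3) — not an equilibrium.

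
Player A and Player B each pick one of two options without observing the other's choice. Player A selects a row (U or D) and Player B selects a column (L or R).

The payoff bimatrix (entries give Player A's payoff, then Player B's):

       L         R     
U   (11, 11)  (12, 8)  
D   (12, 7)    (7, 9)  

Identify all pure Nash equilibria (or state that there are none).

(U, L): Player A prefers D (12 > 11) — not an equilibrium.
(U, R): Player B prefers L (11 > 8) — not an equilibrium.
(D, L): Player B prefers R (9 > 7) — not an equilibrium.
(D, R): Player A prefers U (12 > 7) — not an equilibrium.

none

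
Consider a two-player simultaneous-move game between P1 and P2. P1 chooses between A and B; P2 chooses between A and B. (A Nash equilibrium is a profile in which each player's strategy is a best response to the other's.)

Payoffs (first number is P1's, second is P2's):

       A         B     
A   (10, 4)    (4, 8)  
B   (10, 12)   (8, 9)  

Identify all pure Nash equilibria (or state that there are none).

(A, A): P2 prefers B (8 > 4) — not an equilibrium.
(A, B): P1 prefers B (8 > 4) — not an equilibrium.
(B, A): P1 gets 10 ≥ 10 from A, and P2 gets 12 ≥ 9 from B — Nash equilibrium.
(B, B): P2 prefers A (12 > 9) — not an equilibrium.

(B, A)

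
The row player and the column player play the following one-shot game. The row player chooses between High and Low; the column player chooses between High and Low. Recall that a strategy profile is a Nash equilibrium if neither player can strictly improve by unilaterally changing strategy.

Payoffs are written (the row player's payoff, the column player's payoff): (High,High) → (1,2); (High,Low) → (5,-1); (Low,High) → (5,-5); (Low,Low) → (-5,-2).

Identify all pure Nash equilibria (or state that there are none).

(High, High): the row player prefers Low (5 > 1) — not an equilibrium.
(High, Low): the column player prefers High (2 > -1) — not an equilibrium.
(Low, High): the column player prefers Low (-2 > -5) — not an equilibrium.
(Low, Low): the row player prefers High (5 > -5) — not an equilibrium.

none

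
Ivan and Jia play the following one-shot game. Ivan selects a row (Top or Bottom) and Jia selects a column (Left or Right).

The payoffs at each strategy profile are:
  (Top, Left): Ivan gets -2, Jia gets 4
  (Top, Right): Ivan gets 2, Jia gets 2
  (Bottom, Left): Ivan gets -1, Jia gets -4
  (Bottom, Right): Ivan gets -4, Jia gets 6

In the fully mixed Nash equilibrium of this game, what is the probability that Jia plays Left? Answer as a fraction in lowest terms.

Let c be the probability that Jia plays Left. In a completely mixed equilibrium, Ivan must be indifferent between Top and Bottom.
Ivan's expected payoff from Top is −2c + 2(1−c); from Bottom it is −c − 4(1−c).
Setting these equal: −4c + 2 = 3c − 4, so c = 6/7.

6/7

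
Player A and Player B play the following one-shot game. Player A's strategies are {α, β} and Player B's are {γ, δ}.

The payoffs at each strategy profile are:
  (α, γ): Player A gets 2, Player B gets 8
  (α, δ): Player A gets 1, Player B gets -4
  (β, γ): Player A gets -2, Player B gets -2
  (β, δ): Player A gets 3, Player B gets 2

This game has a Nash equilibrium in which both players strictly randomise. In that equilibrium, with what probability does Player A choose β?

Let r be the probability that Player A plays α. In a completely mixed equilibrium, Player B must be indifferent between γ and δ.
Player B's expected payoff from γ is 8r − 2(1−r); from δ it is −4r + 2(1−r).
Setting these equal: 10r − 2 = −6r + 2, so r = 1/4.
Therefore Player A plays β with probability 1 − 1/4 = 3/4.

3/4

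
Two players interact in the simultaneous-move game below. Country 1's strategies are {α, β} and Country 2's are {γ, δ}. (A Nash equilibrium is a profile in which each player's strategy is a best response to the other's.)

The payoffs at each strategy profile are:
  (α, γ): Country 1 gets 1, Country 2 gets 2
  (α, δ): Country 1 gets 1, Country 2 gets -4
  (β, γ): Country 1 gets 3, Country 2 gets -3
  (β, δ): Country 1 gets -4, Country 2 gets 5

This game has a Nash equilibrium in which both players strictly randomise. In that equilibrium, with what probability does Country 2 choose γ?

Let y be the probability that Country 2 plays γ. In a completely mixed equilibrium, Country 1 must be indifferent between α and β.
Country 1's expected payoff from α is y + (1−y); from β it is 3y − 4(1−y).
Setting these equal: 1 = 7y − 4, so y = 5/7.

5/7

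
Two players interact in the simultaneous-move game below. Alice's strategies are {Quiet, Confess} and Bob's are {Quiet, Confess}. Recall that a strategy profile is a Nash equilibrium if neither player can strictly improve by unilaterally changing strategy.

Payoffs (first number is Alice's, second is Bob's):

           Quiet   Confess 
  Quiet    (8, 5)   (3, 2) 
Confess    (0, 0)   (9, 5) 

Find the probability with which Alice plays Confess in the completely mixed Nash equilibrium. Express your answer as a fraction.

Let p be the probability that Alice plays Quiet. In a completely mixed equilibrium, Bob must be indifferent between Quiet and Confess.
Bob's expected payoff from Quiet is 5p; from Confess it is 2p + 5(1−p).
Setting these equal: 5p = −3p + 5, so p = 5/8.
Therefore Alice plays Confess with probability 1 − 5/8 = 3/8.

3/8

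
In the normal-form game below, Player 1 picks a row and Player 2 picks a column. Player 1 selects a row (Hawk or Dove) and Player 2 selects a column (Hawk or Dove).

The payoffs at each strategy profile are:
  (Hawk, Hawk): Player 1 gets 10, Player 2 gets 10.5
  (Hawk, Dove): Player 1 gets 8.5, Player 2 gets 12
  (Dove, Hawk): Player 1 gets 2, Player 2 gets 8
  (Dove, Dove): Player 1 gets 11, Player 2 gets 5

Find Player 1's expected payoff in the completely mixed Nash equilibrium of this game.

62/7

First find q, the probability Player 2 plays Hawk, from Player 1's indifference between Hawk and Dove: 10q + 8.5(1−q) = 2q + 11(1−q), giving q = 5/21.
Since Player 1 is indifferent in equilibrium, Player 1's expected payoff equals the payoff from either row against (5/21, 16/21). Using Hawk: 10(5/21) + 8.5(16/21) = 62/7.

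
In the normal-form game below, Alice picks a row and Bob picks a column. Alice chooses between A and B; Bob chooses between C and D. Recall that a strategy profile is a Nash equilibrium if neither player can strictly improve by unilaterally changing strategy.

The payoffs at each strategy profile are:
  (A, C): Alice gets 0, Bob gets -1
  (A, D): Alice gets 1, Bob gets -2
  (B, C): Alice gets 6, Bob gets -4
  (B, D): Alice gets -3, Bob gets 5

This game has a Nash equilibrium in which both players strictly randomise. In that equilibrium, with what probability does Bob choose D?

Let q be the probability that Bob plays C. In a completely mixed equilibrium, Alice must be indifferent between A and B.
Alice's expected payoff from A is (1−q); from B it is 6q − 3(1−q).
Setting these equal: −q + 1 = 9q − 3, so q = 2/5.
Therefore Bob plays D with probability 1 − 2/5 = 3/5.

3/5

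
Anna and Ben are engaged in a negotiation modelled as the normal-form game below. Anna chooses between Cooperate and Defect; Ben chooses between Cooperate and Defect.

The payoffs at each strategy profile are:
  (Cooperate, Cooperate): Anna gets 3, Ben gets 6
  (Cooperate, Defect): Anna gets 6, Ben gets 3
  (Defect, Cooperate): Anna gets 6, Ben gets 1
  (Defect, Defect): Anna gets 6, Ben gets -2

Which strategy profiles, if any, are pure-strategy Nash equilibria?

(Defect, Cooperate)

(Cooperate, Cooperate): Anna prefers Defect (6 > 3) — not an equilibrium.
(Cooperate, Defect): Ben prefers Cooperate (6 > 3) — not an equilibrium.
(Defect, Cooperate): Anna gets 6 ≥ 3 from Cooperate, and Ben gets 1 ≥ -2 from Defect — Nash equilibrium.
(Defect, Defect): Ben prefers Cooperate (1 > -2) — not an equilibrium.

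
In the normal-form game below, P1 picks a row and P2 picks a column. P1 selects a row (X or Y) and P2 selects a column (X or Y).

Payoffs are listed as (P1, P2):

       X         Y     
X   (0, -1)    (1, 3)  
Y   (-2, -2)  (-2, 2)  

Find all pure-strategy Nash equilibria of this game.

(X, X): P2 prefers Y (3 > -1) — not an equilibrium.
(X, Y): P1 gets 1 ≥ -2 from Y, and P2 gets 3 ≥ -1 from X — Nash equilibrium.
(Y, X): P1 prefers X (0 > -2); P2 prefers Y (2 > -2) — not an equilibrium.
(Y, Y): P1 prefers X (1 > -2) — not an equilibrium.

(X, Y)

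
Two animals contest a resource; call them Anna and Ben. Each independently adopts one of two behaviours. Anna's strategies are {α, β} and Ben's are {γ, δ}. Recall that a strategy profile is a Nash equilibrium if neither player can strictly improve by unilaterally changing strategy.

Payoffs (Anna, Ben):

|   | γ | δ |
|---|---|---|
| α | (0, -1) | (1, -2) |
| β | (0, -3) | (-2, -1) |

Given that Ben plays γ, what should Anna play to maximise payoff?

either — both α and β are best responses

Against γ, Anna earns 0 from α and 0 from β.
So either strategy is a best response.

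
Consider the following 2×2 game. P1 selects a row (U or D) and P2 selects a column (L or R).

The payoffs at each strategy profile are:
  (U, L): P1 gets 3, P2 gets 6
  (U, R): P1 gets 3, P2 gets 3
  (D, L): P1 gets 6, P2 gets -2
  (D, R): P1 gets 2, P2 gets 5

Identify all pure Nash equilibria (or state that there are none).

(U, L): P1 prefers D (6 > 3) — not an equilibrium.
(U, R): P2 prefers L (6 > 3) — not an equilibrium.
(D, L): P2 prefers R (5 > -2) — not an equilibrium.
(D, R): P1 prefers U (3 > 2) — not an equilibrium.

none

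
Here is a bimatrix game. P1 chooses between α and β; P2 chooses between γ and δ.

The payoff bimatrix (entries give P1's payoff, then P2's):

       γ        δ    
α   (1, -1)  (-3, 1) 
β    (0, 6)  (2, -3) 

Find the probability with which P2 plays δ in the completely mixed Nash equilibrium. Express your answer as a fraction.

Let c be the probability that P2 plays γ. In a completely mixed equilibrium, P1 must be indifferent between α and β.
P1's expected payoff from α is c − 3(1−c); from β it is 2(1−c).
Setting these equal: 4c − 3 = −2c + 2, so c = 5/6.
Therefore P2 plays δ with probability 1 − 5/6 = 1/6.

1/6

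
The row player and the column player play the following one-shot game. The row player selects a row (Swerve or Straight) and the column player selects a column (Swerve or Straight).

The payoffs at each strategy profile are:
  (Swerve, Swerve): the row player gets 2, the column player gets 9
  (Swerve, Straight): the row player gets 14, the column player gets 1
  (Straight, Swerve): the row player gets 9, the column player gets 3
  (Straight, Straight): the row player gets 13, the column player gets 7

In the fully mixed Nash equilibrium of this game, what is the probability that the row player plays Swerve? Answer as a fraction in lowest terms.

1/3

Let p be the probability that the row player plays Swerve. In a completely mixed equilibrium, the column player must be indifferent between Swerve and Straight.
The column player's expected payoff from Swerve is 9p + 3(1−p); from Straight it is p + 7(1−p).
Setting these equal: 6p + 3 = −6p + 7, so p = 1/3.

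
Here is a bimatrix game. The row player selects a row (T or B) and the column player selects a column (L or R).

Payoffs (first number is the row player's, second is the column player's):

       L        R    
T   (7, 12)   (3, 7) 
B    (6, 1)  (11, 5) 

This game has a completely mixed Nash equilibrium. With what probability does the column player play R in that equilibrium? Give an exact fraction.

Let q be the probability that the column player plays L. In a completely mixed equilibrium, the row player must be indifferent between T and B.
The row player's expected payoff from T is 7q + 3(1−q); from B it is 6q + 11(1−q).
Setting these equal: 4q + 3 = −5q + 11, so q = 8/9.
Therefore the column player plays R with probability 1 − 8/9 = 1/9.

1/9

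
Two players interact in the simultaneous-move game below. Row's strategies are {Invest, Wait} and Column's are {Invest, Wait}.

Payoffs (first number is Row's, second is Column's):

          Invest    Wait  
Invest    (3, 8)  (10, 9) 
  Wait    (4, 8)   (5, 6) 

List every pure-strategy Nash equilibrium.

(Invest, Invest): Row prefers Wait (4 > 3); Column prefers Wait (9 > 8) — not an equilibrium.
(Invest, Wait): Row gets 10 ≥ 5 from Wait, and Column gets 9 ≥ 8 from Invest — Nash equilibrium.
(Wait, Invest): Row gets 4 ≥ 3 from Invest, and Column gets 8 ≥ 6 from Wait — Nash equilibrium.
(Wait, Wait): Row prefers Invest (10 > 5); Column prefers Invest (8 > 6) — not an equilibrium.

(Invest, Wait) and (Wait, Invest)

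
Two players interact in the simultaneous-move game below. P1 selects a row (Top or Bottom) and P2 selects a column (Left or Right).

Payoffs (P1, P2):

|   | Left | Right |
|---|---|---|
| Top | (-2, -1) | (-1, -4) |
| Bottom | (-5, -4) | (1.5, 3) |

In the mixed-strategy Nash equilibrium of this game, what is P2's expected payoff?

First find x, the probability P1 plays Top, from P2's indifference between Left and Right: −x − 4(1−x) = −4x + 3(1−x), giving x = 7/10.
Since P2 is indifferent in equilibrium, P2's expected payoff equals the payoff from either column against (7/10, 3/10). Using Left: −(7/10) − 4(3/10) = -19/10.

-19/10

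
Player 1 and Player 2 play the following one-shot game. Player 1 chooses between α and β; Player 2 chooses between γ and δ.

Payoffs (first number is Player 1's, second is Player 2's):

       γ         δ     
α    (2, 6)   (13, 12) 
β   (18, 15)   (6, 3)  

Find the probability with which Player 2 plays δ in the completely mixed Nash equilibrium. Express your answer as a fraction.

16/23

Let y be the probability that Player 2 plays γ. In a completely mixed equilibrium, Player 1 must be indifferent between α and β.
Player 1's expected payoff from α is 2y + 13(1−y); from β it is 18y + 6(1−y).
Setting these equal: −11y + 13 = 12y + 6, so y = 7/23.
Therefore Player 2 plays δ with probability 1 − 7/23 = 16/23.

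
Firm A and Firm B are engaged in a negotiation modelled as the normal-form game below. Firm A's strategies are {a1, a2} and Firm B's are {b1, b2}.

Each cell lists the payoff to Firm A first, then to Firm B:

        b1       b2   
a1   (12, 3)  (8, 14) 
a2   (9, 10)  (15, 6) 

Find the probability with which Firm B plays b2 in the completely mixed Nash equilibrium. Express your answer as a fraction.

Let q be the probability that Firm B plays b1. In a completely mixed equilibrium, Firm A must be indifferent between a1 and a2.
Firm A's expected payoff from a1 is 12q + 8(1−q); from a2 it is 9q + 15(1−q).
Setting these equal: 4q + 8 = −6q + 15, so q = 7/10.
Therefore Firm B plays b2 with probability 1 − 7/10 = 3/10.

3/10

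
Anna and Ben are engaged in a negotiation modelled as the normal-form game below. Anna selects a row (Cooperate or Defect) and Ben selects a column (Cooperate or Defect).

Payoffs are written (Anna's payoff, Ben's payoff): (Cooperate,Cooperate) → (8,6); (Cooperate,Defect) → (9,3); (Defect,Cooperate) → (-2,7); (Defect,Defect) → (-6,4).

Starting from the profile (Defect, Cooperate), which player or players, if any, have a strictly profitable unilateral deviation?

Anna

Anna at (Defect, Cooperate) earns -2; deviating to Cooperate yields 8 — a strict improvement.
Ben earns 7; deviating to Defect yields 4 — not better.
Only Anna has a strictly profitable deviation.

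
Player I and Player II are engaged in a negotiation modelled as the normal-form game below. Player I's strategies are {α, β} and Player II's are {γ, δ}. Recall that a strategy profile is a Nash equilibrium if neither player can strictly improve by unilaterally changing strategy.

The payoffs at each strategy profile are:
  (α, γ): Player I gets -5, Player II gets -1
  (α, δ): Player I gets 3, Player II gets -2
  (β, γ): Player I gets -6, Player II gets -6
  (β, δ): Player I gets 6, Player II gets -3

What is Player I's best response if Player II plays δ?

Against δ, Player I earns 3 from α and 6 from β.
So β is the best response.

β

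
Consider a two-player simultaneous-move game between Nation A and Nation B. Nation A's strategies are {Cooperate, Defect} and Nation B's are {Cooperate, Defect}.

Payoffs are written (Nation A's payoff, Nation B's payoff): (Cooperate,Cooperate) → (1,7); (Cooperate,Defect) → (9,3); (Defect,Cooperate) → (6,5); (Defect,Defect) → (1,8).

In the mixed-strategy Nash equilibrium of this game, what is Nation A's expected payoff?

53/13

First find q, the probability Nation B plays Cooperate, from Nation A's indifference between Cooperate and Defect: q + 9(1−q) = 6q + (1−q), giving q = 8/13.
Since Nation A is indifferent in equilibrium, Nation A's expected payoff equals the payoff from either row against (8/13, 5/13). Using Cooperate: (8/13) + 9(5/13) = 53/13.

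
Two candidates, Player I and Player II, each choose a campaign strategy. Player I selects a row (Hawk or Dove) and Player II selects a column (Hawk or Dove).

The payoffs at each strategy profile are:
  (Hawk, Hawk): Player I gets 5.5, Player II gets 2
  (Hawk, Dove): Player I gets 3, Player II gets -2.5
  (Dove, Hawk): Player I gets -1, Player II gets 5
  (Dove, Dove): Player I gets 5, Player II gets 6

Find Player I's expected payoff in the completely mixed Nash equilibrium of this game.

First find q, the probability Player II plays Hawk, from Player I's indifference between Hawk and Dove: 5.5q + 3(1−q) = −q + 5(1−q), giving q = 4/17.
Since Player I is indifferent in equilibrium, Player I's expected payoff equals the payoff from either row against (4/17, 13/17). Using Hawk: 5.5(4/17) + 3(13/17) = 61/17.

61/17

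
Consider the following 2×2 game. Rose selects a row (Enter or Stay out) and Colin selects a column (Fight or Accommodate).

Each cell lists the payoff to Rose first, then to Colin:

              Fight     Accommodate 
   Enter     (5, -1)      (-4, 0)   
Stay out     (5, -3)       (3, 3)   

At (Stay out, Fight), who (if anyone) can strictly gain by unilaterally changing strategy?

Colin

Rose at (Stay out, Fight) earns 5; deviating to Enter yields 5 — not better.
Colin earns -3; deviating to Accommodate yields 3 — a strict improvement.
Only Colin has a strictly profitable deviation.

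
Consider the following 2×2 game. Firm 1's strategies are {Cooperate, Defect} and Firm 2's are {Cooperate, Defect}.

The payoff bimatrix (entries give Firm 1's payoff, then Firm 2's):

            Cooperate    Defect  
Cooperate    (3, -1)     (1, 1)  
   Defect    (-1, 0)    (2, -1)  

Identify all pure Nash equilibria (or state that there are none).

none

(Cooperate, Cooperate): Firm 2 prefers Defect (1 > -1) — not an equilibrium.
(Cooperate, Defect): Firm 1 prefers Defect (2 > 1) — not an equilibrium.
(Defect, Cooperate): Firm 1 prefers Cooperate (3 > -1) — not an equilibrium.
(Defect, Defect): Firm 2 prefers Cooperate (0 > -1) — not an equilibrium.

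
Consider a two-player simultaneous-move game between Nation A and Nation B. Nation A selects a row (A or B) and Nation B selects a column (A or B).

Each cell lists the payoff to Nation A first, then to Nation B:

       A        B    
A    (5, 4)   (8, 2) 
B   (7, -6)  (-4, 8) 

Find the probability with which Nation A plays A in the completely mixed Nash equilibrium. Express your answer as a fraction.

7/8

Let p be the probability that Nation A plays A. In a completely mixed equilibrium, Nation B must be indifferent between A and B.
Nation B's expected payoff from A is 4p − 6(1−p); from B it is 2p + 8(1−p).
Setting these equal: 10p − 6 = −6p + 8, so p = 7/8.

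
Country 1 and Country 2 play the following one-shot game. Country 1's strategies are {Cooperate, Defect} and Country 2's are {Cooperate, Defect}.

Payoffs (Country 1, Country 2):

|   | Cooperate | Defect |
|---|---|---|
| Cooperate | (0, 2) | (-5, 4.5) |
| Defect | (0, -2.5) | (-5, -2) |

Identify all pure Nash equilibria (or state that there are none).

(Cooperate, Cooperate): Country 2 prefers Defect (4.5 > 2) — not an equilibrium.
(Cooperate, Defect): Country 1 gets -5 ≥ -5 from Defect, and Country 2 gets 4.5 ≥ 2 from Cooperate — Nash equilibrium.
(Defect, Cooperate): Country 2 prefers Defect (-2 > -2.5) — not an equilibrium.
(Defect, Defect): Country 1 gets -5 ≥ -5 from Cooperate, and Country 2 gets -2 ≥ -2.5 from Cooperate — Nash equilibrium.

(Cooperate, Defect) and (Defect, Defect)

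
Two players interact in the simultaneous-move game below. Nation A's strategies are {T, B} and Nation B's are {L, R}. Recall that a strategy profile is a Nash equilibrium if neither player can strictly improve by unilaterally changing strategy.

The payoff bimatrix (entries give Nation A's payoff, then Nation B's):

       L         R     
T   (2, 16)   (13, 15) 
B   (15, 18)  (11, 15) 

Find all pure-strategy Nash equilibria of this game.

(B, L)

(T, L): Nation A prefers B (15 > 2) — not an equilibrium.
(T, R): Nation B prefers L (16 > 15) — not an equilibrium.
(B, L): Nation A gets 15 ≥ 2 from T, and Nation B gets 18 ≥ 15 from R — Nash equilibrium.
(B, R): Nation A prefers T (13 > 11); Nation B prefers L (18 > 15) — not an equilibrium.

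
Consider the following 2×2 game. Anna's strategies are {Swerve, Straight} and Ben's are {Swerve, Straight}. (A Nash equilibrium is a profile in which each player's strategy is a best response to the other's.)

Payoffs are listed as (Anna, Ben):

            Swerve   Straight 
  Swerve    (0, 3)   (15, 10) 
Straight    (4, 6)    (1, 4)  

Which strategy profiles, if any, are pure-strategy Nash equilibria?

(Swerve, Straight) and (Straight, Swerve)

(Swerve, Swerve): Anna prefers Straight (4 > 0); Ben prefers Straight (10 > 3) — not an equilibrium.
(Swerve, Straight): Anna gets 15 ≥ 1 from Straight, and Ben gets 10 ≥ 3 from Swerve — Nash equilibrium.
(Straight, Swerve): Anna gets 4 ≥ 0 from Swerve, and Ben gets 6 ≥ 4 from Straight — Nash equilibrium.
(Straight, Straight): Anna prefers Swerve (15 > 1); Ben prefers Swerve (6 > 4) — not an equilibrium.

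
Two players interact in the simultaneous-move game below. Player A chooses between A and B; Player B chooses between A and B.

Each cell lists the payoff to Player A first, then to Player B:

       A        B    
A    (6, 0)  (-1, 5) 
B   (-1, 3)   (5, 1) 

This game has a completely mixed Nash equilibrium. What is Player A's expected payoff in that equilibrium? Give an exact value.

First find q, the probability Player B plays A, from Player A's indifference between A and B: 6q − (1−q) = −q + 5(1−q), giving q = 6/13.
Since Player A is indifferent in equilibrium, Player A's expected payoff equals the payoff from either row against (6/13, 7/13). Using A: 6(6/13) − (7/13) = 29/13.

29/13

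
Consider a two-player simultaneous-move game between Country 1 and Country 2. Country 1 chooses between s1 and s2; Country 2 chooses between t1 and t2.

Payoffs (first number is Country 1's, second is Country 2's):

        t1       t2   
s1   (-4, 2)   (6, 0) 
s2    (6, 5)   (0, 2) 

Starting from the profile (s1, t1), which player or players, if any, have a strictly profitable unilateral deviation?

Country 1

Country 1 at (s1, t1) earns -4; deviating to s2 yields 6 — a strict improvement.
Country 2 earns 2; deviating to t2 yields 0 — not better.
Only Country 1 has a strictly profitable deviation.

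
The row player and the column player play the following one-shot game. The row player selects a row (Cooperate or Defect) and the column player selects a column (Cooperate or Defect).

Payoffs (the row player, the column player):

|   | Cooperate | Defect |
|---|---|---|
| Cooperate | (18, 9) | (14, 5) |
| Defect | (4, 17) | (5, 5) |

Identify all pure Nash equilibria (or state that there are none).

(Cooperate, Cooperate): the row player gets 18 ≥ 4 from Defect, and the column player gets 9 ≥ 5 from Defect — Nash equilibrium.
(Cooperate, Defect): the column player prefers Cooperate (9 > 5) — not an equilibrium.
(Defect, Cooperate): the row player prefers Cooperate (18 > 4) — not an equilibrium.
(Defect, Defect): the row player prefers Cooperate (14 > 5); the column player prefers Cooperate (17 > 5) — not an equilibrium.

(Cooperate, Cooperate)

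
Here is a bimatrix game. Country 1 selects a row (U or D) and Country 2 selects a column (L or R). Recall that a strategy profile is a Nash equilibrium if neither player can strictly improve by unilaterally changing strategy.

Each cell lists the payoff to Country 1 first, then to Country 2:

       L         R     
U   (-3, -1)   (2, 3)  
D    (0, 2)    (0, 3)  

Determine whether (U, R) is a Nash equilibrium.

Yes

At (U, R), Country 1 earns 2; switching to D would give 0, so Country 1 has no profitable deviation.
Country 2 earns 3; switching to L would give -1, so Country 2 has no profitable deviation.
Neither player can gain by a unilateral deviation, so this profile is a Nash equilibrium.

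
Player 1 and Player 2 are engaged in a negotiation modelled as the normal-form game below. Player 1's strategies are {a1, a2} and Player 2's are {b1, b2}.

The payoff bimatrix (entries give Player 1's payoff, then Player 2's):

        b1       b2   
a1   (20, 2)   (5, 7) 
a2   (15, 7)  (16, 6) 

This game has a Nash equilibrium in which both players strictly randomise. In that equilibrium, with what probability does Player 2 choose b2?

Let c be the probability that Player 2 plays b1. In a completely mixed equilibrium, Player 1 must be indifferent between a1 and a2.
Player 1's expected payoff from a1 is 20c + 5(1−c); from a2 it is 15c + 16(1−c).
Setting these equal: 15c + 5 = −c + 16, so c = 11/16.
Therefore Player 2 plays b2 with probability 1 − 11/16 = 5/16.

5/16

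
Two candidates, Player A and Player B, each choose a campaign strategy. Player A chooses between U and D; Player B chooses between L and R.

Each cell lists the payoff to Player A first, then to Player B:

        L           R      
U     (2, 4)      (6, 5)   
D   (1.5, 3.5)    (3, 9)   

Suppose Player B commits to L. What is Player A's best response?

U

Against L, Player A earns 2 from U and 1.5 from D.
So U is the best response.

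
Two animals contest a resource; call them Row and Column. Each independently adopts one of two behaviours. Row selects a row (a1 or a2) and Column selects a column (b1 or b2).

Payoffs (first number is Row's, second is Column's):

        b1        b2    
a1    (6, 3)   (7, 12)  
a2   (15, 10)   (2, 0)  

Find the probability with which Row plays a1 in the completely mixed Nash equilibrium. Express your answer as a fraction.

Let r be the probability that Row plays a1. In a completely mixed equilibrium, Column must be indifferent between b1 and b2.
Column's expected payoff from b1 is 3r + 10(1−r); from b2 it is 12r.
Setting these equal: −7r + 10 = 12r, so r = 10/19.

10/19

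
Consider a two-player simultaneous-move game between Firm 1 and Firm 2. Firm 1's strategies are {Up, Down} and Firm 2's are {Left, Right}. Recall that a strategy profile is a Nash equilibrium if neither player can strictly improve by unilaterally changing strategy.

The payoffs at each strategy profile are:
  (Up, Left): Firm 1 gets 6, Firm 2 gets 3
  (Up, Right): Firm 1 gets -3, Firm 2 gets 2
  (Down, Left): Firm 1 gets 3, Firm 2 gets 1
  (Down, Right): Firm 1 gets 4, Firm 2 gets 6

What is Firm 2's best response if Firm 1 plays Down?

Right

Against Down, Firm 2 earns 1 from Left and 6 from Right.
So Right is the best response.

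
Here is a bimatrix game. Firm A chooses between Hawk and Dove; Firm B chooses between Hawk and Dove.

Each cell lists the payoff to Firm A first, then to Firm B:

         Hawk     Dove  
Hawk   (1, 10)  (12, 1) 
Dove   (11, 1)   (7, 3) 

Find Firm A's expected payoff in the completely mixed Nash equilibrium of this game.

25/3

First find q, the probability Firm B plays Hawk, from Firm A's indifference between Hawk and Dove: q + 12(1−q) = 11q + 7(1−q), giving q = 1/3.
Since Firm A is indifferent in equilibrium, Firm A's expected payoff equals the payoff from either row against (1/3, 2/3). Using Hawk: (1/3) + 12(2/3) = 25/3.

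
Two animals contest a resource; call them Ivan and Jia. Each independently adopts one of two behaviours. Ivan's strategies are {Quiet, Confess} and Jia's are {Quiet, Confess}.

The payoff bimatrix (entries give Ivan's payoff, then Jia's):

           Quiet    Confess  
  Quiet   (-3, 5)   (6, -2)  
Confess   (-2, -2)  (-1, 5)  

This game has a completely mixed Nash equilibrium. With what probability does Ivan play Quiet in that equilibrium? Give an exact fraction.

Let p be the probability that Ivan plays Quiet. In a completely mixed equilibrium, Jia must be indifferent between Quiet and Confess.
Jia's expected payoff from Quiet is 5p − 2(1−p); from Confess it is −2p + 5(1−p).
Setting these equal: 7p − 2 = −7p + 5, so p = 1/2.

1/2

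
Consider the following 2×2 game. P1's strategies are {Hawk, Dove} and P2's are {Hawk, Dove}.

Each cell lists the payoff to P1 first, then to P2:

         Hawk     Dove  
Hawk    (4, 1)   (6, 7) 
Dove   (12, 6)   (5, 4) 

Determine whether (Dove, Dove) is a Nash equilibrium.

No

At (Dove, Dove), P1 earns 5; switching to Hawk would give 6, so P1 would deviate.
P2 earns 4; switching to Hawk would give 6, so P2 would deviate.
Since at least one player can profitably deviate, this is not a Nash equilibrium.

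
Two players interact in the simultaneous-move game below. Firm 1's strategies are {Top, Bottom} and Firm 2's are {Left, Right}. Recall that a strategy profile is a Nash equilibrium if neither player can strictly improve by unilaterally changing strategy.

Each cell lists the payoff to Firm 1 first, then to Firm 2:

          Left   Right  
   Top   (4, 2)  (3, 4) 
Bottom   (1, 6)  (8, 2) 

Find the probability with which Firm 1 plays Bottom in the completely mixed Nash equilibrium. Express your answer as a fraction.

Let r be the probability that Firm 1 plays Top. In a completely mixed equilibrium, Firm 2 must be indifferent between Left and Right.
Firm 2's expected payoff from Left is 2r + 6(1−r); from Right it is 4r + 2(1−r).
Setting these equal: −4r + 6 = 2r + 2, so r = 2/3.
Therefore Firm 1 plays Bottom with probability 1 − 2/3 = 1/3.

1/3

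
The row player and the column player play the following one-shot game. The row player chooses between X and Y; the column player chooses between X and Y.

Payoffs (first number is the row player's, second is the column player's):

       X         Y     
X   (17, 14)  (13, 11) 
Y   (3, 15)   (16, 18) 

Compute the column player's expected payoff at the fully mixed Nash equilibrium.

29/2

First find p, the probability the row player plays X, from the column player's indifference between X and Y: 14p + 15(1−p) = 11p + 18(1−p), giving p = 1/2.
Since the column player is indifferent in equilibrium, the column player's expected payoff equals the payoff from either column against (1/2, 1/2). Using X: 14(1/2) + 15(1/2) = 29/2.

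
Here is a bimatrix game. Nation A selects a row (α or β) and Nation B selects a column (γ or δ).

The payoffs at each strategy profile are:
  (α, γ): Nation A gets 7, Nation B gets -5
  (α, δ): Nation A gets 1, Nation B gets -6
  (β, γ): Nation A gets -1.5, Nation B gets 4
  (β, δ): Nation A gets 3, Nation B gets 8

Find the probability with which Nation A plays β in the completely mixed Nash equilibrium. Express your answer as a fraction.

1/5

Let x be the probability that Nation A plays α. In a completely mixed equilibrium, Nation B must be indifferent between γ and δ.
Nation B's expected payoff from γ is −5x + 4(1−x); from δ it is −6x + 8(1−x).
Setting these equal: −9x + 4 = −14x + 8, so x = 4/5.
Therefore Nation A plays β with probability 1 − 4/5 = 1/5.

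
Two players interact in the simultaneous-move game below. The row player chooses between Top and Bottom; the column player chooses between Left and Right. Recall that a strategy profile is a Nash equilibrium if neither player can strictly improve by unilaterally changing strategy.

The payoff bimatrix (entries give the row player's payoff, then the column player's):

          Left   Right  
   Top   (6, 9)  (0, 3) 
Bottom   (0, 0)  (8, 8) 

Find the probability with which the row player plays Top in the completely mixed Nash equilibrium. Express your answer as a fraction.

Let p be the probability that the row player plays Top. In a completely mixed equilibrium, the column player must be indifferent between Left and Right.
The column player's expected payoff from Left is 9p; from Right it is 3p + 8(1−p).
Setting these equal: 9p = −5p + 8, so p = 4/7.

4/7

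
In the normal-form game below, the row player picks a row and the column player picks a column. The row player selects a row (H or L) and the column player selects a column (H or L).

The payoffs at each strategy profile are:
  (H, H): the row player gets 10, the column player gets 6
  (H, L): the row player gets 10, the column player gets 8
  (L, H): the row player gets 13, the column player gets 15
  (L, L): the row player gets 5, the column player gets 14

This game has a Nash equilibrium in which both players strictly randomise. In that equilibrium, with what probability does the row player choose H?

1/3

Let p be the probability that the row player plays H. In a completely mixed equilibrium, the column player must be indifferent between H and L.
The column player's expected payoff from H is 6p + 15(1−p); from L it is 8p + 14(1−p).
Setting these equal: −9p + 15 = −6p + 14, so p = 1/3.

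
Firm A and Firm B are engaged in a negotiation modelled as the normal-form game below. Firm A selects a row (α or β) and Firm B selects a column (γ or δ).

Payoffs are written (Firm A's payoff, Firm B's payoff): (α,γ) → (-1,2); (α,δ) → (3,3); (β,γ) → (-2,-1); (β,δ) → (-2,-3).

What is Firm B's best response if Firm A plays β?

Against β, Firm B earns -1 from γ and -3 from δ.
So γ is the best response.

γ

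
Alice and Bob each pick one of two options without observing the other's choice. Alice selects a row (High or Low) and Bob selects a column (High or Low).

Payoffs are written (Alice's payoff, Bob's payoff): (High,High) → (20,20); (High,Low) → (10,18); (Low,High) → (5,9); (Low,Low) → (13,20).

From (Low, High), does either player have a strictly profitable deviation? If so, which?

Both

Alice at (Low, High) earns 5; deviating to High yields 20 — a strict improvement.
Bob earns 9; deviating to Low yields 20 — a strict improvement.
Both Alice and Bob have strictly profitable deviations.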